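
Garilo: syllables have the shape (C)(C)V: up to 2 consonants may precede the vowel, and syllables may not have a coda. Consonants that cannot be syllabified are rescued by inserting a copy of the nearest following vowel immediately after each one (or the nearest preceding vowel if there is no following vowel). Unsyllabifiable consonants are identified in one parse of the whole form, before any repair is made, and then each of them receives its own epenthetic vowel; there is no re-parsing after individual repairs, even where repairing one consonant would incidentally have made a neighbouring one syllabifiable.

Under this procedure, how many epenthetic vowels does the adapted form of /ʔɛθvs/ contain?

3

The unsyllabifiable consonants are /θ/, /v/, /s/; each receives one epenthetic vowel.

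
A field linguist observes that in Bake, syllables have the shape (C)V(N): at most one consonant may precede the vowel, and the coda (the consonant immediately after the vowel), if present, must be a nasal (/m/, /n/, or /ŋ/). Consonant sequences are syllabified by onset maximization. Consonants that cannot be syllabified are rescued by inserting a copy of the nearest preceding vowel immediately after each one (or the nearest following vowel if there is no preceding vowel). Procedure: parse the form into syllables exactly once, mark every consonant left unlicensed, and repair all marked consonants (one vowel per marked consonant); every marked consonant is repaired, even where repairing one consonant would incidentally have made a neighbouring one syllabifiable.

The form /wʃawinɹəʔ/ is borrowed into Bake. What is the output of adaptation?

waʃawinɹəʔə

Under (C)V(N), the unsyllabifiable consonants are /w/, /ʔ/ (only a nasal (/m/, /n/, or /ŋ/) is licensed in coda position; onsets are limited to one consonant).
Each unlicensed consonant becomes the onset of a new syllable: /w/ → /wa/, /ʔ/ → /ʔə/.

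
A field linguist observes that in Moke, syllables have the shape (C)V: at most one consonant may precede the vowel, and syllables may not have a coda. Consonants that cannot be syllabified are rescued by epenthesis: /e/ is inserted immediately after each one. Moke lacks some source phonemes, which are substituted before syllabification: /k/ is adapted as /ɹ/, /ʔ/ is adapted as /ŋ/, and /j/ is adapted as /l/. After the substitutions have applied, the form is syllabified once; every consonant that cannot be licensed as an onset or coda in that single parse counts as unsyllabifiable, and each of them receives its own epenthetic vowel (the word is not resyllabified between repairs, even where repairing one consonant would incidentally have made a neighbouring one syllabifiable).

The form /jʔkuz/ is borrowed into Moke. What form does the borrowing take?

leŋeɹuze

Substitution: /j/ → /l/, /ʔ/ → /ŋ/, /k/ → /ɹ/, giving /lŋɹuz/.
Syllabifying with onset maximization leaves /l/, /ŋ/, /z/ stranded (no codas are permitted; onsets are limited to one consonant).
Inserting the epenthetic vowel yields /l/ → /le/, /ŋ/ → /ŋe/, /z/ → /ze/.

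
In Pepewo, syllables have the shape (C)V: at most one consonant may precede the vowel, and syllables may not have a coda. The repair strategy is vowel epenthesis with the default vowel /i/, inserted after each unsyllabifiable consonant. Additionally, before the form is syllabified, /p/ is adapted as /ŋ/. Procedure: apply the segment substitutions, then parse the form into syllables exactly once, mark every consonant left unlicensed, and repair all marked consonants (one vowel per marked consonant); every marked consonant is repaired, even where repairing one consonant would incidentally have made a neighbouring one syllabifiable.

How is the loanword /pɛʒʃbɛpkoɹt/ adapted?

ŋɛʒiʃibɛŋikoɹiti

Substitution: /p/ → /ŋ/, giving /ŋɛʒʃbɛŋkoɹt/.
The consonants /ʒ/, /ʃ/, /ŋ/, /ɹ/, /t/ cannot be parsed into a legal (C)V syllable (no codas are permitted; onsets are limited to one consonant).
Epenthesis after each stranded consonant: /ʒ/ → /ʒi/, /ʃ/ → /ʃi/, /ŋ/ → /ŋi/, /ɹ/ → /ɹi/, /t/ → /ti/.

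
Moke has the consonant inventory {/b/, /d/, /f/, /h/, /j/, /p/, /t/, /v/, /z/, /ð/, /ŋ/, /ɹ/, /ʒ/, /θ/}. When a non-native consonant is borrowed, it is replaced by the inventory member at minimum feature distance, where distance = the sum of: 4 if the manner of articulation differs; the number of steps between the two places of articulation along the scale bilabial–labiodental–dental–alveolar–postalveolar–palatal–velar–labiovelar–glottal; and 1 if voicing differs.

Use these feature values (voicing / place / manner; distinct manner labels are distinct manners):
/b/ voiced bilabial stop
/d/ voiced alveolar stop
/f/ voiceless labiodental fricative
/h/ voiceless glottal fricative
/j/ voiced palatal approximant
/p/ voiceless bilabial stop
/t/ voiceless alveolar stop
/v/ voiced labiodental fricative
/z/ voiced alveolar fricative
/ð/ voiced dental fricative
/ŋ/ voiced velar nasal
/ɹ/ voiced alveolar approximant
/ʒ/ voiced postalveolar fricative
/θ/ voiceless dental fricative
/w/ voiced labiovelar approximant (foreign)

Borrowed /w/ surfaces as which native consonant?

j

/j/ is closest: same manner (approximant), place distance 2 (labiovelar→palatal), same voicing; total 2. Next closest is /ɹ/ at distance 4.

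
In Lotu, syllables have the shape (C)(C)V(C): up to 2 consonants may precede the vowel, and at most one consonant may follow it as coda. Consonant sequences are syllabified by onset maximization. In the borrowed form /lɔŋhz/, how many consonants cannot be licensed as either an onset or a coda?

Under (C)(C)V(C), the unsyllabifiable consonants are /h/, /z/ (at most one coda consonant is licensed; onsets may contain at most 2 consonants).

2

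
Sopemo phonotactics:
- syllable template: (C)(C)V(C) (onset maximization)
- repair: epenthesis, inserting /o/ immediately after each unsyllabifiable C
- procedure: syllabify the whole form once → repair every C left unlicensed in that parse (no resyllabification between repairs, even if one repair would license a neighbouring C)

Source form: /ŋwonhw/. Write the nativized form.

ŋwonhowo

Syllabifying with onset maximization leaves /h/, /w/ stranded (at most one coda consonant is licensed; onsets may contain at most 2 consonants).
Epenthesis after each stranded consonant: /h/ → /ho/, /w/ → /wo/.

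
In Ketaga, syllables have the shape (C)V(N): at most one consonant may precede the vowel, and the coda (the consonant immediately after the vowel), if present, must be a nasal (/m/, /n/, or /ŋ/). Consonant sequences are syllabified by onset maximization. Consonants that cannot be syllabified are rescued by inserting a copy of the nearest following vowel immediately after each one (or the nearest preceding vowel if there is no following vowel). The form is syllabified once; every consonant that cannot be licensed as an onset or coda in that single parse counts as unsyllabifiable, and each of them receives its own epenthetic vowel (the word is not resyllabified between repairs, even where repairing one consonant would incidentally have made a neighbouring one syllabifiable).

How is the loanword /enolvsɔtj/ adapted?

The consonants /l/, /v/, /t/, /j/ cannot be parsed into a legal (C)V(N) syllable (only a nasal (/m/, /n/, or /ŋ/) is licensed in coda position; onsets are limited to one consonant).
Epenthesis after each stranded consonant: /l/ → /lɔ/, /v/ → /vɔ/, /t/ → /tɔ/, /j/ → /jɔ/.

enolɔvɔsɔtɔjɔ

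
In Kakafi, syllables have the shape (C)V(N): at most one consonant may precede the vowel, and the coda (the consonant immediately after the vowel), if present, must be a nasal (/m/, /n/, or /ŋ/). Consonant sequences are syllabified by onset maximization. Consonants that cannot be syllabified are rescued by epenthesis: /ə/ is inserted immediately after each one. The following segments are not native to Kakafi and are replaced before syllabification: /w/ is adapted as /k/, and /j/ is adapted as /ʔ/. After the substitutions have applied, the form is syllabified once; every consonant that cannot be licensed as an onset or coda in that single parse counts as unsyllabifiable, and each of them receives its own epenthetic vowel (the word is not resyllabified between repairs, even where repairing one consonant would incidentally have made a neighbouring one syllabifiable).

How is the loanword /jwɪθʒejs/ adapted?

Substitution: /j/ → /ʔ/, /w/ → /k/, giving /ʔkɪθʒeʔs/.
Under (C)V(N), the unsyllabifiable consonants are /ʔ/, /θ/, /ʔ/, /s/ (only a nasal (/m/, /n/, or /ŋ/) is licensed in coda position; onsets are limited to one consonant).
Inserting the epenthetic vowel yields /ʔ/ → /ʔə/, /θ/ → /θə/, /ʔ/ → /ʔə/, /s/ → /sə/.

ʔəkɪθəʒeʔəsə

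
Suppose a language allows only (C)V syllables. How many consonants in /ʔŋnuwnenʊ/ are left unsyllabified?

Under (C)V, the unsyllabifiable consonants are /ʔ/, /ŋ/, /w/ (no codas are permitted; onsets are limited to one consonant).

3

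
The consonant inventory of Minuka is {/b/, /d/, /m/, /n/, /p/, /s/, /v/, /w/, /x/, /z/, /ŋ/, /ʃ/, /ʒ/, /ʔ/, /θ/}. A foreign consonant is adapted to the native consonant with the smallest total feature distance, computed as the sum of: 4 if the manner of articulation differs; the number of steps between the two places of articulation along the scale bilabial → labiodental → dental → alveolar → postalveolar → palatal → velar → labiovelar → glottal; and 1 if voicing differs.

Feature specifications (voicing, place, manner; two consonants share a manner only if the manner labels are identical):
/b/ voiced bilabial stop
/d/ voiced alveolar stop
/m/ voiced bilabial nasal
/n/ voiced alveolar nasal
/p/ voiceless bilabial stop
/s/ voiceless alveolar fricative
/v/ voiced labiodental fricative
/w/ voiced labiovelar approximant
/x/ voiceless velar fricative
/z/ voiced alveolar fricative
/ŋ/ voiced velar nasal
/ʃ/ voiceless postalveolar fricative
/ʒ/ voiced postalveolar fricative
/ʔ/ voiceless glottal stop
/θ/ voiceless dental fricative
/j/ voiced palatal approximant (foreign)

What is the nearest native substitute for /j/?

w

/w/ is closest: same manner (approximant), place distance 2 (palatal→labiovelar), same voicing; total 2. Next closest is /ŋ/ at distance 5.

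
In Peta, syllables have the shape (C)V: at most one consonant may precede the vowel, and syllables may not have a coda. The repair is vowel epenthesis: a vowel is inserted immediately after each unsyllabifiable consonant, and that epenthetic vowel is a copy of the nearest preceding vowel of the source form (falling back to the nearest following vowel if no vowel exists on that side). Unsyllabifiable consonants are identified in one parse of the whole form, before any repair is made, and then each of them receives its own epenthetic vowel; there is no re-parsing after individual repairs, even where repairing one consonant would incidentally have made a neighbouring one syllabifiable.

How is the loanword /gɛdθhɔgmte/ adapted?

gɛdɛθɛhɔgɔmɔte

Syllabifying with onset maximization leaves /d/, /θ/, /g/, /m/ stranded (no codas are permitted; onsets are limited to one consonant).
Epenthesis after each stranded consonant: /d/ → /dɛ/, /θ/ → /θɛ/, /g/ → /gɔ/, /m/ → /mɔ/.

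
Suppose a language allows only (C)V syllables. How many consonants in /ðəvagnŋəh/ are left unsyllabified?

Under (C)V, the unsyllabifiable consonants are /g/, /n/, /h/ (no codas are permitted; onsets are limited to one consonant).

3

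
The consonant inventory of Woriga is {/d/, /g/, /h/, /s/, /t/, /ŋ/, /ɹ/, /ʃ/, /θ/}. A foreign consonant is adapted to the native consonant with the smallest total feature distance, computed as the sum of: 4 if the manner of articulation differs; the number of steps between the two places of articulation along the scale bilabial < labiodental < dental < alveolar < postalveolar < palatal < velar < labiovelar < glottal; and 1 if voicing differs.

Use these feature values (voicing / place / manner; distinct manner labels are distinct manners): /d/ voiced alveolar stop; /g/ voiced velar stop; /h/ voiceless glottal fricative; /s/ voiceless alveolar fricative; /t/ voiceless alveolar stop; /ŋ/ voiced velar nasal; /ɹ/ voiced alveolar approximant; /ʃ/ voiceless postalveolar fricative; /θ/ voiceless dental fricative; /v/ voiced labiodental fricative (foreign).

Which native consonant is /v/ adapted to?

θ

/θ/ is closest: same manner (fricative), place distance 1 (labiodental→dental), voicing differs (+1); total 2. Next closest is /s/ at distance 3.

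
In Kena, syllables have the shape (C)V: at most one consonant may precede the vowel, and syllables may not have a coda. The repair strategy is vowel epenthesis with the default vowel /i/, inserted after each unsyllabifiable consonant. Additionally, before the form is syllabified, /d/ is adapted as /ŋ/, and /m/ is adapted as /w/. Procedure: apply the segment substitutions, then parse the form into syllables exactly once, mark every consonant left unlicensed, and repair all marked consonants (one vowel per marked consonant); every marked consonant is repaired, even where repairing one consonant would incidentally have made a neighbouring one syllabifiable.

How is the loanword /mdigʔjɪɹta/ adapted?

wiŋigiʔijɪɹita

Substitution: /m/ → /w/, /d/ → /ŋ/, giving /wŋigʔjɪɹta/.
The consonants /w/, /g/, /ʔ/, /ɹ/ cannot be parsed into a legal (C)V syllable (no codas are permitted; onsets are limited to one consonant).
Inserting the epenthetic vowel yields /w/ → /wi/, /g/ → /gi/, /ʔ/ → /ʔi/, /ɹ/ → /ɹi/.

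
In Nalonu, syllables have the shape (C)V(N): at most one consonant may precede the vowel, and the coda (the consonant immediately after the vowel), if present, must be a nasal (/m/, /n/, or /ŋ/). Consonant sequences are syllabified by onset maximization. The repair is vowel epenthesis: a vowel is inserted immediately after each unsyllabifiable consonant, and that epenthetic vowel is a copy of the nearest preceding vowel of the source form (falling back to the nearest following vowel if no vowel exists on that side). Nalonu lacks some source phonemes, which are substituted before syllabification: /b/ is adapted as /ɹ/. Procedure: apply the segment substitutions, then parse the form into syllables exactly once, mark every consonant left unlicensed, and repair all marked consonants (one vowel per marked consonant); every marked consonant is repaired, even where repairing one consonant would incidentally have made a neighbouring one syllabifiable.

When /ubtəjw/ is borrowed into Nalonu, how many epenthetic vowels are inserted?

After substitution the input is /uɹtəjw/.
The unsyllabifiable consonants are /ɹ/, /j/, /w/; each receives one epenthetic vowel.

3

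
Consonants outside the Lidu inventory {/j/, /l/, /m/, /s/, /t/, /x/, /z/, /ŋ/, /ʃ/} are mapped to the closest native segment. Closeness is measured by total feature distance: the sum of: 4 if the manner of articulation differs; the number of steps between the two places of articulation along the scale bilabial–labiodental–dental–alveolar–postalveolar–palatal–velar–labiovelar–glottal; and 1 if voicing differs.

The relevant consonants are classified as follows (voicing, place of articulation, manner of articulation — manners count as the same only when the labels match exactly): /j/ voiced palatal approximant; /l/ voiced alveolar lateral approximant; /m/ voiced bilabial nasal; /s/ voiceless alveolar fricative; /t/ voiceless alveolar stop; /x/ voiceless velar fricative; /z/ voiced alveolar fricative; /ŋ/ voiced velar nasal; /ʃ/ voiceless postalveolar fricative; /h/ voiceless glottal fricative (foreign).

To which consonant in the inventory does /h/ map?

x

/x/ is closest: same manner (fricative), place distance 2 (glottal→velar), same voicing; total 2. Next closest is /ʃ/ at distance 4.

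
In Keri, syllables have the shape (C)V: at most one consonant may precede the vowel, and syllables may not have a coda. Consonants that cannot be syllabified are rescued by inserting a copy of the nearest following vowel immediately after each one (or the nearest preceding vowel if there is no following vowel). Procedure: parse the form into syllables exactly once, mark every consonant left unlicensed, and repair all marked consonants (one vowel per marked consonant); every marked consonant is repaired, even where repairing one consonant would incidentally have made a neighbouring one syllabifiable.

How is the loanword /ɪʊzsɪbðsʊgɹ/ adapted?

The consonants /z/, /b/, /ð/, /g/, /ɹ/ cannot be parsed into a legal (C)V syllable (no codas are permitted; onsets are limited to one consonant).
Inserting the epenthetic vowel yields /z/ → /zɪ/, /b/ → /bʊ/, /ð/ → /ðʊ/, /g/ → /gʊ/, /ɹ/ → /ɹʊ/.

ɪʊzɪsɪbʊðʊsʊgʊɹʊ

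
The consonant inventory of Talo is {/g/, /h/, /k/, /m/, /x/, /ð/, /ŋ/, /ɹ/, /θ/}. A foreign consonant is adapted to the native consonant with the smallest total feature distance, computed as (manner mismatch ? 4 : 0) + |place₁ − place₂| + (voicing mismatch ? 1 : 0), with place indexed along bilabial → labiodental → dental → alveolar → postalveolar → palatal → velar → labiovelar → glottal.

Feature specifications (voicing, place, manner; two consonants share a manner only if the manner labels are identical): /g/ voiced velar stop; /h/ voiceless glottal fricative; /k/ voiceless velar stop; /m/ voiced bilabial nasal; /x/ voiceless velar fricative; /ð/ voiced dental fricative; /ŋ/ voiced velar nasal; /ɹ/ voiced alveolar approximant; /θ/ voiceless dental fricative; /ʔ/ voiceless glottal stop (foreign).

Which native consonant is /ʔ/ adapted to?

k

/k/ is closest: same manner (stop), place distance 2 (glottal→velar), same voicing; total 2. Next closest is /g/ at distance 3.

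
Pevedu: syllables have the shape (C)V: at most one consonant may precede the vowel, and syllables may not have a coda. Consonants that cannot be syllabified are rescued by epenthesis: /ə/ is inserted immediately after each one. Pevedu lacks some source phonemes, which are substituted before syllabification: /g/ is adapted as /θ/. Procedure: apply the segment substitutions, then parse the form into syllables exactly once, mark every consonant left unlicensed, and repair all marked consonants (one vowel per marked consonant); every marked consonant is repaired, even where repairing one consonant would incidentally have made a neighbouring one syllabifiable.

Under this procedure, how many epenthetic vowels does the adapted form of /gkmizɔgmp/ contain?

5

After substitution the input is /θkmizɔθmp/.
The unsyllabifiable consonants are /θ/, /k/, /θ/, /m/, /p/; each receives one epenthetic vowel.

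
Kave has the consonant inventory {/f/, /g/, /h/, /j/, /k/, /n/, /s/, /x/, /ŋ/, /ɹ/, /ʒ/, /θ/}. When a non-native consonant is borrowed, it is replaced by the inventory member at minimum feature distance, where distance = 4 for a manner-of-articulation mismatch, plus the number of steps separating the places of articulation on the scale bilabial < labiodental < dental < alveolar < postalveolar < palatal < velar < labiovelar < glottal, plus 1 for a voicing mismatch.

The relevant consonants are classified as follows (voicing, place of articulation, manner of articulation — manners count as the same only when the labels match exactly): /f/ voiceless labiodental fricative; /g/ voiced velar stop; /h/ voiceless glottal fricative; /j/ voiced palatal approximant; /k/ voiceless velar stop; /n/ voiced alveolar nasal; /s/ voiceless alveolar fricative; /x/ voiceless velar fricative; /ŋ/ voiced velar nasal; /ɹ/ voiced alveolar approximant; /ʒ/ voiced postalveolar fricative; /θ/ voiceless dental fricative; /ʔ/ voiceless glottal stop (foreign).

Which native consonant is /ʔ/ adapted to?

k

/k/ is closest: same manner (stop), place distance 2 (glottal→velar), same voicing; total 2. Next closest is /g/ at distance 3.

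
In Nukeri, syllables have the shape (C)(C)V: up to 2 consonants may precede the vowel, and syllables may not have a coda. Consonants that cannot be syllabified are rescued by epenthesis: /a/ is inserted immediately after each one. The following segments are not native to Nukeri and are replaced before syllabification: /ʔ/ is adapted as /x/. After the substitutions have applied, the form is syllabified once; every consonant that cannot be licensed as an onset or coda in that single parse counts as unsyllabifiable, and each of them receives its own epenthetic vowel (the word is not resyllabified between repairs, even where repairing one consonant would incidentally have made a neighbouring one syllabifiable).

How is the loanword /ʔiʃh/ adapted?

Substitution: /ʔ/ → /x/, giving /xiʃh/.
Syllabifying with onset maximization leaves /ʃ/, /h/ stranded (no codas are permitted; onsets may contain at most 2 consonants).
Epenthesis after each stranded consonant: /ʃ/ → /ʃa/, /h/ → /ha/.

xiʃaha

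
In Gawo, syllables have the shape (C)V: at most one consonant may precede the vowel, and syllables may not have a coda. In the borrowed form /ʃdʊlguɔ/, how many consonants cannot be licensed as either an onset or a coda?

2

The consonants /ʃ/, /l/ cannot be parsed into a legal (C)V syllable (no codas are permitted; onsets are limited to one consonant).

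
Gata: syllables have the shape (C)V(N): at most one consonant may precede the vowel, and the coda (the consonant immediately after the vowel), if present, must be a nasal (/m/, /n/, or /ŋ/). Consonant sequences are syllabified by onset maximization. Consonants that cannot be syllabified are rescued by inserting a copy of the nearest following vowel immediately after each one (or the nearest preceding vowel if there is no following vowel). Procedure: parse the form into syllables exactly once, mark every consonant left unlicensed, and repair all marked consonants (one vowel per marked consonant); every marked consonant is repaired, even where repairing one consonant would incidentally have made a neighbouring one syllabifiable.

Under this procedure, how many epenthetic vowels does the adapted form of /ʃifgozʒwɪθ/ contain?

The unsyllabifiable consonants are /f/, /z/, /ʒ/, /θ/; each receives one epenthetic vowel.

4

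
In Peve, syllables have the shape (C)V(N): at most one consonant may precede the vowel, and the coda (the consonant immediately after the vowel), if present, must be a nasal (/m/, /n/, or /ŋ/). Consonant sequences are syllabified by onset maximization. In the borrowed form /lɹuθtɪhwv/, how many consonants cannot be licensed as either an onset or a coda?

5

Syllabifying with onset maximization leaves /l/, /θ/, /h/, /w/, /v/ stranded (only a nasal (/m/, /n/, or /ŋ/) is licensed in coda position; onsets are limited to one consonant).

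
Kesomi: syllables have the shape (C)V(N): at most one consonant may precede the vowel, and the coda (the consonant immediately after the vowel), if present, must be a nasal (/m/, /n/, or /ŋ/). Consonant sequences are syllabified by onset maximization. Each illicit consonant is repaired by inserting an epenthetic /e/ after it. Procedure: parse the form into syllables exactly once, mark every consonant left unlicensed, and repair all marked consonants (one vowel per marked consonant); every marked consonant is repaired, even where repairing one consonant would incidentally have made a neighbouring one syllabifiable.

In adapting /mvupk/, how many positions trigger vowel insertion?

The unsyllabifiable consonants are /m/, /p/, /k/; each receives one epenthetic vowel.

3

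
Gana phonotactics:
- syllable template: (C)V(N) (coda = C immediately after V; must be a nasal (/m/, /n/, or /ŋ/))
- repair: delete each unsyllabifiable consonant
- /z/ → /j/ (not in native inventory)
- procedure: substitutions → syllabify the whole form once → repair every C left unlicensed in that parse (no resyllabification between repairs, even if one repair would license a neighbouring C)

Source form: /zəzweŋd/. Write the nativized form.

jəweŋ

Substitution: /z/ → /j/, giving /jəjweŋd/.
The consonants /j/, /d/ cannot be parsed into a legal (C)V(N) syllable (only a nasal (/m/, /n/, or /ŋ/) is licensed in coda position; onsets are limited to one consonant).
Deletion applies to /j/, /d/.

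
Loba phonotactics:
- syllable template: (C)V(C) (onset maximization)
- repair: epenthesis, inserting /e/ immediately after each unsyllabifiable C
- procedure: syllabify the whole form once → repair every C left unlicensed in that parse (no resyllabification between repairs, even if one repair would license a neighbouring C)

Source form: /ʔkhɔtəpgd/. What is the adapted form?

The consonants /ʔ/, /k/, /g/, /d/ cannot be parsed into a legal (C)V(C) syllable (at most one coda consonant is licensed; onsets are limited to one consonant).
Each unlicensed consonant becomes the onset of a new syllable: /ʔ/ → /ʔe/, /k/ → /ke/, /g/ → /ge/, /d/ → /de/.

ʔekehɔtəpgede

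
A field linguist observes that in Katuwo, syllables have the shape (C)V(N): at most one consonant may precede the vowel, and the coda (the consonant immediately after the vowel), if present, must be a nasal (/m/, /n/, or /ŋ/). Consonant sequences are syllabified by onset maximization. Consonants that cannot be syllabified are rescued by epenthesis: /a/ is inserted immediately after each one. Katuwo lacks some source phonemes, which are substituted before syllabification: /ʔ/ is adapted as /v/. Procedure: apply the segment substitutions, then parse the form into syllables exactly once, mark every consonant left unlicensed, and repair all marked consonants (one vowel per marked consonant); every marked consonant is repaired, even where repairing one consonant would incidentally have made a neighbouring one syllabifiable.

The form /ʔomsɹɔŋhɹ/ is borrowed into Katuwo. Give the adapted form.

vomsaɹɔŋhaɹa

Substitution: /ʔ/ → /v/, giving /vomsɹɔŋhɹ/.
Under (C)V(N), the unsyllabifiable consonants are /s/, /h/, /ɹ/ (only a nasal (/m/, /n/, or /ŋ/) is licensed in coda position; onsets are limited to one consonant).
Epenthesis after each stranded consonant: /s/ → /sa/, /h/ → /ha/, /ɹ/ → /ɹa/.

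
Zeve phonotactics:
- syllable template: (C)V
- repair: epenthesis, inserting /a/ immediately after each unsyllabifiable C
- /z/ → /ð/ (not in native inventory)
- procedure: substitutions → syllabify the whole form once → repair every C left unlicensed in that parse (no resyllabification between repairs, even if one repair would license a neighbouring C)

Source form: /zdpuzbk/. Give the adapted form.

ðadapuðabaka

Substitution: /z/ → /ð/, giving /ðdpuðbk/.
Syllabifying with onset maximization leaves /ð/, /d/, /ð/, /b/, /k/ stranded (no codas are permitted; onsets are limited to one consonant).
Epenthesis after each stranded consonant: /ð/ → /ða/, /d/ → /da/, /ð/ → /ða/, /b/ → /ba/, /k/ → /ka/.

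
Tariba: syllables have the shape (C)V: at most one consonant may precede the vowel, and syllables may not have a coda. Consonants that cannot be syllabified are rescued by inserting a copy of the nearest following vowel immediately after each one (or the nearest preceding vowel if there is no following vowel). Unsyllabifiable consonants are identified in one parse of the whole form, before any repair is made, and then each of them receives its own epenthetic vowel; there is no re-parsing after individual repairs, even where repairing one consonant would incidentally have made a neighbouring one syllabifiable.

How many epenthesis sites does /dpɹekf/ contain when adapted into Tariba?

4

The unsyllabifiable consonants are /d/, /p/, /k/, /f/; each receives one epenthetic vowel.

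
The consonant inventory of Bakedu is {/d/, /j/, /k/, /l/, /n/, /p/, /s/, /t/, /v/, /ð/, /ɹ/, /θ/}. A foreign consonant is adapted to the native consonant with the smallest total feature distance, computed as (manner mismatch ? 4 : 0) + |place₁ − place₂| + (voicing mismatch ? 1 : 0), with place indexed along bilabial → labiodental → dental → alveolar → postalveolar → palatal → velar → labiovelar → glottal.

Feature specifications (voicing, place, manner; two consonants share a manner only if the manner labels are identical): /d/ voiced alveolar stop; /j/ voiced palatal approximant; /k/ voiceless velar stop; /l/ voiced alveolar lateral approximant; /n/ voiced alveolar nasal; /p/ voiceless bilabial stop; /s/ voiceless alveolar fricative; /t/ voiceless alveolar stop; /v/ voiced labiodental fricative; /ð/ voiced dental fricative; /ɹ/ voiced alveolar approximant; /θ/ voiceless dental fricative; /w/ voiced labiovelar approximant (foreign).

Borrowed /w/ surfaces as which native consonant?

/j/ is closest: same manner (approximant), place distance 2 (labiovelar→palatal), same voicing; total 2. Next closest is /ɹ/ at distance 4.

j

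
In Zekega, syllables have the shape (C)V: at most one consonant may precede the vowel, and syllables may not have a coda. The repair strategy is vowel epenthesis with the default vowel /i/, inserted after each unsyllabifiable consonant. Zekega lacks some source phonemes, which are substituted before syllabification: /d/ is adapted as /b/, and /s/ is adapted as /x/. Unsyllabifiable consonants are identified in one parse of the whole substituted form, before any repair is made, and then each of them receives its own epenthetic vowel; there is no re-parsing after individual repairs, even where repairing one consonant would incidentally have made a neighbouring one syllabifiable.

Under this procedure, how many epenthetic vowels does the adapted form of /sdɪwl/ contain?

3

After substitution the input is /xbɪwl/.
The unsyllabifiable consonants are /x/, /w/, /l/; each receives one epenthetic vowel.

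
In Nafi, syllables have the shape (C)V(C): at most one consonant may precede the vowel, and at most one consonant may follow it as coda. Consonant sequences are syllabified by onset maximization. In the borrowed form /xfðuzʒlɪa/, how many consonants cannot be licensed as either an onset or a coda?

Syllabifying with onset maximization leaves /x/, /f/, /ʒ/ stranded (at most one coda consonant is licensed; onsets are limited to one consonant).

3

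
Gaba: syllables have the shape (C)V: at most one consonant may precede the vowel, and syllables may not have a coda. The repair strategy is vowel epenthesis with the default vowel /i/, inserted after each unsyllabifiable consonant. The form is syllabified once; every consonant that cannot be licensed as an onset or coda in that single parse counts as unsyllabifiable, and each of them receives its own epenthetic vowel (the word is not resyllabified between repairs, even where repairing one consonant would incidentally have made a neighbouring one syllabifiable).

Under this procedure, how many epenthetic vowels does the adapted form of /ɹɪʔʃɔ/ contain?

1

The unsyllabifiable consonants are /ʔ/; each receives one epenthetic vowel.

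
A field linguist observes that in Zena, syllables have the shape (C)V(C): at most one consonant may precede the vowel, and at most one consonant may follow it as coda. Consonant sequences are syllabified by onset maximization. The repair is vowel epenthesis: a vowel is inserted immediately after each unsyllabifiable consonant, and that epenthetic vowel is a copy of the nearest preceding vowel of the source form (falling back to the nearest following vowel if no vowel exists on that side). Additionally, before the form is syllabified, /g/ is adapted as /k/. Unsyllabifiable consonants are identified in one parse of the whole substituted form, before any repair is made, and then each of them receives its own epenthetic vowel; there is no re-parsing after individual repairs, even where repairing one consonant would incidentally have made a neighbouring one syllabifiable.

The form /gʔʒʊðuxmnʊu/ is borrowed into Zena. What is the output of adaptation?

Substitution: /g/ → /k/, giving /kʔʒʊðuxmnʊu/.
The consonants /k/, /ʔ/, /m/ cannot be parsed into a legal (C)V(C) syllable (at most one coda consonant is licensed; onsets are limited to one consonant).
Inserting the epenthetic vowel yields /k/ → /kʊ/, /ʔ/ → /ʔʊ/, /m/ → /mu/.

kʊʔʊʒʊðuxmunʊu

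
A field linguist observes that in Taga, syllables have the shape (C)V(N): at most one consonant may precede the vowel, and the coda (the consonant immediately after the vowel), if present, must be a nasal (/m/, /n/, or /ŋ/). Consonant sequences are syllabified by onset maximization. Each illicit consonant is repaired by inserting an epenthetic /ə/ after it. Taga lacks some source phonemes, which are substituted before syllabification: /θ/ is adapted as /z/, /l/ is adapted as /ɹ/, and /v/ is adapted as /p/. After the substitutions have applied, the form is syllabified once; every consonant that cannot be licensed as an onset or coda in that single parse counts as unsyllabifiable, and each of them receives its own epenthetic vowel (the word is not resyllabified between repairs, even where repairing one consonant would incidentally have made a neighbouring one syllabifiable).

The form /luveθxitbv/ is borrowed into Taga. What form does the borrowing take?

ɹupezəxitəbəpə

Substitution: /l/ → /ɹ/, /v/ → /p/, /θ/ → /z/, giving /ɹupezxitbp/.
Syllabifying with onset maximization leaves /z/, /t/, /b/, /p/ stranded (only a nasal (/m/, /n/, or /ŋ/) is licensed in coda position; onsets are limited to one consonant).
Epenthesis after each stranded consonant: /z/ → /zə/, /t/ → /tə/, /b/ → /bə/, /p/ → /pə/.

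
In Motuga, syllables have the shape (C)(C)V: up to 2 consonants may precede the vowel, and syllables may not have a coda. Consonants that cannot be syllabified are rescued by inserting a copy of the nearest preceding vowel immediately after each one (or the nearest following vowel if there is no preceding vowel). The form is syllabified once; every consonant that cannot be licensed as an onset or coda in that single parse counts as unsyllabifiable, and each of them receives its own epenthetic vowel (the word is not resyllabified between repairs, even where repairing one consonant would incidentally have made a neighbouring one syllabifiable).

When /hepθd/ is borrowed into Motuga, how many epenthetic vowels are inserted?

3

The unsyllabifiable consonants are /p/, /θ/, /d/; each receives one epenthetic vowel.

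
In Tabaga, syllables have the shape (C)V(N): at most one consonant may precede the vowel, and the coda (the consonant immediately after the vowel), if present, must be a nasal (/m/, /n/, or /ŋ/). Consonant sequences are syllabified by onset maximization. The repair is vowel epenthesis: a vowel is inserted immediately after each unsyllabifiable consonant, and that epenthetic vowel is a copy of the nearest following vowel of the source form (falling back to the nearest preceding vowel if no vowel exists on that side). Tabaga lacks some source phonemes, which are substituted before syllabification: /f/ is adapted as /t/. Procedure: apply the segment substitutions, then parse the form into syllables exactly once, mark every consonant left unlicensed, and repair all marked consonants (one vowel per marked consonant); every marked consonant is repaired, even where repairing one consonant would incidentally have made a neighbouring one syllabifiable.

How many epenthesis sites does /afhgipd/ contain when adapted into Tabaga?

4

After substitution the input is /athgipd/.
The unsyllabifiable consonants are /t/, /h/, /p/, /d/; each receives one epenthetic vowel.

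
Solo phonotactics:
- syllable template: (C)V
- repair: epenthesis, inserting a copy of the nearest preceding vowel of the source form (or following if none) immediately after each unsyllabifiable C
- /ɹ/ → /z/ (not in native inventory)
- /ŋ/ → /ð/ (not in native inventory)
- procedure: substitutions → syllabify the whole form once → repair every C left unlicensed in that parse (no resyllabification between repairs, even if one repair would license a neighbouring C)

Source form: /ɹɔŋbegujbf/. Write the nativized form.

zɔðɔbegujubufu

Substitution: /ɹ/ → /z/, /ŋ/ → /ð/, giving /zɔðbegujbf/.
The consonants /ð/, /j/, /b/, /f/ cannot be parsed into a legal (C)V syllable (no codas are permitted; onsets are limited to one consonant).
Epenthesis after each stranded consonant: /ð/ → /ðɔ/, /j/ → /ju/, /b/ → /bu/, /f/ → /fu/.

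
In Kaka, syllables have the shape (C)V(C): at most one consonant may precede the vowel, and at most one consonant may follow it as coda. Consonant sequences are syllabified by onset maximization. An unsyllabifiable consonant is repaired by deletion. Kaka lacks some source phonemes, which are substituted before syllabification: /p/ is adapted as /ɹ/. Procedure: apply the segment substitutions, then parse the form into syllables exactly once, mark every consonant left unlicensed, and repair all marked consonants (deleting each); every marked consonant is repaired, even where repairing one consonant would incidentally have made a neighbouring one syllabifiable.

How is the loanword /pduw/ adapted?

duw

Substitution: /p/ → /ɹ/, giving /ɹduw/.
The consonants /ɹ/ cannot be parsed into a legal (C)V(C) syllable (at most one coda consonant is licensed; onsets are limited to one consonant).
Each unlicensed consonant is deleted: /ɹ/.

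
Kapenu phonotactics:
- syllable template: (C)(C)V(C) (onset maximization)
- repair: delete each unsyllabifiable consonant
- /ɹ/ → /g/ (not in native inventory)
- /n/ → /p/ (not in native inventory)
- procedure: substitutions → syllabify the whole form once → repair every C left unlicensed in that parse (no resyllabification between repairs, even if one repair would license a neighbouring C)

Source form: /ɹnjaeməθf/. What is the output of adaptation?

pjaeməθ

Substitution: /ɹ/ → /g/, /n/ → /p/, giving /gpjaeməθf/.
Under (C)(C)V(C), the unsyllabifiable consonants are /g/, /f/ (at most one coda consonant is licensed; onsets may contain at most 2 consonants).
Deleting the stranded consonants removes /g/, /f/.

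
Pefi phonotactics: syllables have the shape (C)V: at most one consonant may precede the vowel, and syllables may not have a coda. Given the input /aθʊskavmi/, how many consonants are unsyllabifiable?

The consonants /s/, /v/ cannot be parsed into a legal (C)V syllable (no codas are permitted; onsets are limited to one consonant).

2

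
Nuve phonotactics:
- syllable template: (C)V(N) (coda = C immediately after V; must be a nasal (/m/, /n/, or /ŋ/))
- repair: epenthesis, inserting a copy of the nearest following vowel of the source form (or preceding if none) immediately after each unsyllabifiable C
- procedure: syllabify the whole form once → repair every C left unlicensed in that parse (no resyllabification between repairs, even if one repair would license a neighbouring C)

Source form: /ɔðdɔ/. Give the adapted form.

ɔðɔdɔ

Under (C)V(N), the unsyllabifiable consonants are /ð/ (only a nasal (/m/, /n/, or /ŋ/) is licensed in coda position; onsets are limited to one consonant).
Each unlicensed consonant becomes the onset of a new syllable: /ð/ → /ðɔ/.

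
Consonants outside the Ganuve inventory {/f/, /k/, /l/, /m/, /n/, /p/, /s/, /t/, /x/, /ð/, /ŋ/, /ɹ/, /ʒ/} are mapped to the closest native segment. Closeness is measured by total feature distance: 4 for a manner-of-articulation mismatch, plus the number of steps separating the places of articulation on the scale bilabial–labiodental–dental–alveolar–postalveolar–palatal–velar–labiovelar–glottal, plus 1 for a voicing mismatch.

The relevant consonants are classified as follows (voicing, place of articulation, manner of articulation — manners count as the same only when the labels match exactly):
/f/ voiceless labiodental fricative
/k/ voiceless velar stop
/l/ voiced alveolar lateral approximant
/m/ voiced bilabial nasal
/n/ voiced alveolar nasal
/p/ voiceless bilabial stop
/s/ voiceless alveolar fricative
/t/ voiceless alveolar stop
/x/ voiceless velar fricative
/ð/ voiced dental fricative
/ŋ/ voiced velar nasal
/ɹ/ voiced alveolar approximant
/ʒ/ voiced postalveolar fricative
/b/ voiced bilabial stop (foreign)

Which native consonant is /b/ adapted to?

/p/ is closest: same manner (stop), place distance 0 (bilabial→bilabial), voicing differs (+1); total 1. Next closest is /m/ at distance 4.

p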